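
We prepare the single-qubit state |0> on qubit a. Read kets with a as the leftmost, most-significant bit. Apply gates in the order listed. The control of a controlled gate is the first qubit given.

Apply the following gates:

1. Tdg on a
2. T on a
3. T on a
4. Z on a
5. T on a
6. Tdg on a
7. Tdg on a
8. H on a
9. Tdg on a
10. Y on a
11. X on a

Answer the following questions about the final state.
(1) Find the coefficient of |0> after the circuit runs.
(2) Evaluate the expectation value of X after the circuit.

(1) |0> carries amplitude sqrt(2)*I/2 in the final state.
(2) The observable X averages to -sqrt(2)/2.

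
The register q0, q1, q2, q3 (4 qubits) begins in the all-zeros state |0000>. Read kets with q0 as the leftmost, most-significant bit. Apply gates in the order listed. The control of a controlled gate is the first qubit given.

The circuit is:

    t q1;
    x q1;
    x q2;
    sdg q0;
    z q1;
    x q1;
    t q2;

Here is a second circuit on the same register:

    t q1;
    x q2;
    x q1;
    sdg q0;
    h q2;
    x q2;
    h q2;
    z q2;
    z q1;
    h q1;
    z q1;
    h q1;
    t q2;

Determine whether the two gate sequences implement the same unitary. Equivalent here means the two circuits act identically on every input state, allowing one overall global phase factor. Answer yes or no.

Yes: on every input state the two circuits agree up to one overall phase factor.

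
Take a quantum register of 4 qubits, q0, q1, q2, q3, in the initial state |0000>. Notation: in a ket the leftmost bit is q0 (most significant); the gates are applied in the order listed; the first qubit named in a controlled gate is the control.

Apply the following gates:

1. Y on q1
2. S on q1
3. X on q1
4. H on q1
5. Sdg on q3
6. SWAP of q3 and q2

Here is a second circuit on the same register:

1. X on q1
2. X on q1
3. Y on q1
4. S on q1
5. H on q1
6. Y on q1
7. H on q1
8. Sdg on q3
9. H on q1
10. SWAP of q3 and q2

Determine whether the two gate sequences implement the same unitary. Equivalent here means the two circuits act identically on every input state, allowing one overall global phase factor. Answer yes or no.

No: there is an input state on which the two circuits produce genuinely different outputs (not merely differing by a phase).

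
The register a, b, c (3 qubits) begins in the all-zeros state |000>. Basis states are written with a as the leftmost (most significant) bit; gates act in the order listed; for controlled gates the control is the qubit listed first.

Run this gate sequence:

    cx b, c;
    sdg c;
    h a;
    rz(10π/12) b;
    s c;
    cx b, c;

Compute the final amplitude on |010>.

The final state's coefficient on |010> equals 0.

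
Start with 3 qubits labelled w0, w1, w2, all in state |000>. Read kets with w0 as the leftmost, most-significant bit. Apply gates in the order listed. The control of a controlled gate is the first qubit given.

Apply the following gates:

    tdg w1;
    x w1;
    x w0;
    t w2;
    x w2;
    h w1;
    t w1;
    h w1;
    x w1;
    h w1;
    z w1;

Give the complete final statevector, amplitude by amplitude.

The resulting statevector has amplitude sqrt(2)/2 on |101>, -sqrt(2)*exp(I*pi/4)/2 on |111>, and 0 on every other basis state. Key observation: gates 8-11 undo each other exactly, leaving only the rest of the circuit to track.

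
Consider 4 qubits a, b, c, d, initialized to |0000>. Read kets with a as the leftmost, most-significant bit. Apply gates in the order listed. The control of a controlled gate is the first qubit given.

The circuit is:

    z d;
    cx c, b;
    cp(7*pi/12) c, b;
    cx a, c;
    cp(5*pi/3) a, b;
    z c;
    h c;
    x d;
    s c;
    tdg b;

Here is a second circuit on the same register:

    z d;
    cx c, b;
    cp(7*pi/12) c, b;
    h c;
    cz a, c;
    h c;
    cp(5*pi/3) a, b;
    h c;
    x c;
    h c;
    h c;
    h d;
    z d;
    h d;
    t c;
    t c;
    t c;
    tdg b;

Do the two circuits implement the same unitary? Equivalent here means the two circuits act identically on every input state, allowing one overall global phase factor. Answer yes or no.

No, they are not equivalent — no single phase factor reconciles the two unitaries.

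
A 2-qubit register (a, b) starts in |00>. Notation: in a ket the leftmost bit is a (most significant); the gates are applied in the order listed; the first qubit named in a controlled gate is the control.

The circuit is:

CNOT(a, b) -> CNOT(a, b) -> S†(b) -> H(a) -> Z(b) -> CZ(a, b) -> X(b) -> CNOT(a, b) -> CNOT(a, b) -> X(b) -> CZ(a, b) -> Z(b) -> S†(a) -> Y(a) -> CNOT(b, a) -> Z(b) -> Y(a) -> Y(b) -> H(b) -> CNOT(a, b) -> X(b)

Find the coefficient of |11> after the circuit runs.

The amplitude on |11> is -1/2. Key observation: gates 5-12 undo each other exactly, leaving only the rest of the circuit to track.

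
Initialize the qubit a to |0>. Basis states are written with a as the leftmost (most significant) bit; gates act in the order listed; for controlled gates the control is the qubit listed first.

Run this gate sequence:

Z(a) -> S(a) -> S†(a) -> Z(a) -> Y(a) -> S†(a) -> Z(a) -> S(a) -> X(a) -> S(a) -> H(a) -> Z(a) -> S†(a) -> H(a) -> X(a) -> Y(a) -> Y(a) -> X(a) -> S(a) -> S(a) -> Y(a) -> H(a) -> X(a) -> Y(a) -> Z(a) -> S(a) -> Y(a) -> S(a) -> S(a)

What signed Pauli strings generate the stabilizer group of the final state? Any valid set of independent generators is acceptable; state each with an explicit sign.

One valid set of independent stabilizer generators is +X (any independent generating set of the same group is equally correct). Key observation: steps 1-4 multiply out to the identity, so the circuit reduces to the remaining gates.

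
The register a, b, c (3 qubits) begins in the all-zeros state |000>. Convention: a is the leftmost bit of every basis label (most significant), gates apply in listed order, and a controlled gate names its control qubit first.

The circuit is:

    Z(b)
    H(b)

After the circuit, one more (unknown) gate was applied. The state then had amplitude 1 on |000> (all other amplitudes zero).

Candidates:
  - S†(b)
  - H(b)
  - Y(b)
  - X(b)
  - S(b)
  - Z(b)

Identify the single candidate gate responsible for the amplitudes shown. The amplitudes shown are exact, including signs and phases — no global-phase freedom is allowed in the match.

The unique candidate consistent with the amplitudes is H(b).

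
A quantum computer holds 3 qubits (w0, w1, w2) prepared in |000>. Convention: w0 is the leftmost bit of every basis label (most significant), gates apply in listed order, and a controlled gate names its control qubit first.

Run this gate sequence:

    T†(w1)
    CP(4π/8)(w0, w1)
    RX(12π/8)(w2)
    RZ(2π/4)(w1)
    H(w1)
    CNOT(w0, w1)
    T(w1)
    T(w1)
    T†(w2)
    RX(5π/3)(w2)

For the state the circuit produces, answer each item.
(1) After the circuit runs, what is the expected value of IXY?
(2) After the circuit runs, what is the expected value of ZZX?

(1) The expectation value of IXY is 0.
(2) In the final state, ZZX has expectation 0.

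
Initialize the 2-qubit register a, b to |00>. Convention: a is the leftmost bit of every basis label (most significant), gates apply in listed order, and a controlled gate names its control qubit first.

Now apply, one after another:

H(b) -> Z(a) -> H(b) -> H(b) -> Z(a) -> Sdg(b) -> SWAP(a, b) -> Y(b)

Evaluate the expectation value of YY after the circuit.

The expectation value of YY is 0. Key observation: gates 2-5 undo each other exactly, leaving only the rest of the circuit to track.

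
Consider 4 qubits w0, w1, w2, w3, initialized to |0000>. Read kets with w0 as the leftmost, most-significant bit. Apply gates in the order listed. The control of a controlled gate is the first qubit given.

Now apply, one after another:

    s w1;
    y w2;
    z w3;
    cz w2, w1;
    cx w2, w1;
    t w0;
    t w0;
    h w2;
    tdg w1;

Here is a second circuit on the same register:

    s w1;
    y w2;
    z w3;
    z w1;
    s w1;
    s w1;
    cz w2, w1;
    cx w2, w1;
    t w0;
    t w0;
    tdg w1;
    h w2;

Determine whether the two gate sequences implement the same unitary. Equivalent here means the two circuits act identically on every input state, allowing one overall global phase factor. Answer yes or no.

Yes, they are equivalent — the unitaries differ by at most a global phase.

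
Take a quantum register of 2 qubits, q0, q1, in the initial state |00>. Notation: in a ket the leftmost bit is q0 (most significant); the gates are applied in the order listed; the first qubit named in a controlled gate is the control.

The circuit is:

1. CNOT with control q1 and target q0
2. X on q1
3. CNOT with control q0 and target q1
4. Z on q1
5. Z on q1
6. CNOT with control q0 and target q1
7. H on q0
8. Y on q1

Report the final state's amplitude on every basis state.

The resulting statevector has amplitude -sqrt(2)*I/2 on |00>, 0 on |01>, -sqrt(2)*I/2 on |10>, 0 on |11>. Key observation: steps 3-6 multiply out to the identity, so the circuit reduces to the remaining gates.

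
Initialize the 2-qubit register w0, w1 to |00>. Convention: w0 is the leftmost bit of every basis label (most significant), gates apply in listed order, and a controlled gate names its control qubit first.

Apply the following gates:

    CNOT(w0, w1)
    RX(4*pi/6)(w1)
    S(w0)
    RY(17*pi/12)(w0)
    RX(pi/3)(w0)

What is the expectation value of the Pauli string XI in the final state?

In the final state, XI has expectation -sqrt(6)/4 - sqrt(2)/4.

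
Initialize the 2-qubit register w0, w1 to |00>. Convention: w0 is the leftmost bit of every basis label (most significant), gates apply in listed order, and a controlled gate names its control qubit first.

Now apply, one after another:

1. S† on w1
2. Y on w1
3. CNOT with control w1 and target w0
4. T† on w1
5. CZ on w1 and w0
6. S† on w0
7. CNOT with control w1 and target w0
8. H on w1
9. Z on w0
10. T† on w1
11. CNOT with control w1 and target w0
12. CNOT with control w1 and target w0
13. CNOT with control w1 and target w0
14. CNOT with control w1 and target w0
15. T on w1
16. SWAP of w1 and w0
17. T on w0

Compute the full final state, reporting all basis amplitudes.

After the circuit, the state carries amplitude sqrt(2)*exp(3*I*pi/4)/2 on |00>, 0 on |01>, sqrt(2)/2 on |10>, 0 on |11>. Key observation: gates 10-15 undo each other exactly, leaving only the rest of the circuit to track.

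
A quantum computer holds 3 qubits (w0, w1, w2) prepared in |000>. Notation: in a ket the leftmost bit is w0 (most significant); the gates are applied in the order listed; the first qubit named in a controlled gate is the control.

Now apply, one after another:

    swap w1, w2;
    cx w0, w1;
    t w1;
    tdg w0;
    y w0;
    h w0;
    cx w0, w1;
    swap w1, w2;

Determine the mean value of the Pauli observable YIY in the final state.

In the final state, YIY has expectation 1.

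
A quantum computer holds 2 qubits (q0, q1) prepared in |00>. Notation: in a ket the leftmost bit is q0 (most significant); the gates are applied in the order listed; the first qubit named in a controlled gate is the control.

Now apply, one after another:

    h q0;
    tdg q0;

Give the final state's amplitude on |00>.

The final state's coefficient on |00> equals sqrt(2)/2.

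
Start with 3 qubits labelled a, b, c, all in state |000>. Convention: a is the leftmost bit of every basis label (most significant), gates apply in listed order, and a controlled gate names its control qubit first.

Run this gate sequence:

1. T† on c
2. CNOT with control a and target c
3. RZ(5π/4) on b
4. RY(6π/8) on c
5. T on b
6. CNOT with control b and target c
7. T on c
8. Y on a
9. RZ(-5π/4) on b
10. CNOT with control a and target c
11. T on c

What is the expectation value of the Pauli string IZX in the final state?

The observable IZX averages to sqrt(2)/2.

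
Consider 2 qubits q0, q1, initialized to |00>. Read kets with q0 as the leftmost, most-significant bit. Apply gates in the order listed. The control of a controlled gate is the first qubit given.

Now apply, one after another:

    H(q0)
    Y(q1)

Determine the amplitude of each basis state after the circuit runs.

After the circuit, the state carries amplitude 0 on |00>, sqrt(2)*I/2 on |01>, 0 on |10>, sqrt(2)*I/2 on |11>.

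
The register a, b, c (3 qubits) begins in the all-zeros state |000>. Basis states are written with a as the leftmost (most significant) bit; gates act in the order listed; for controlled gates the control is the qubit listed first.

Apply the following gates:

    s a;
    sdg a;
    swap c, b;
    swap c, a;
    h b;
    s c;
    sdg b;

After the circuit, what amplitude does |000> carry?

The final state's coefficient on |000> equals sqrt(2)/2.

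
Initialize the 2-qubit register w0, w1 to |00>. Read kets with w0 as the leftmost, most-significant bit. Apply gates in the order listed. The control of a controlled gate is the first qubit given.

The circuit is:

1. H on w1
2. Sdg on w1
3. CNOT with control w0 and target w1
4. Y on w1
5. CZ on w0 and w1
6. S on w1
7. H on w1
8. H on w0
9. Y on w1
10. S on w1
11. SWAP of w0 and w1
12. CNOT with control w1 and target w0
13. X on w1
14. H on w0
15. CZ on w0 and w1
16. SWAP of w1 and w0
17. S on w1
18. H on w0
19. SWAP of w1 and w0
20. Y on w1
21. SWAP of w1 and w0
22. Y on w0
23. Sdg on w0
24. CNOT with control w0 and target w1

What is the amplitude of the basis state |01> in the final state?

The final state's coefficient on |01> equals sqrt(2)*I/2.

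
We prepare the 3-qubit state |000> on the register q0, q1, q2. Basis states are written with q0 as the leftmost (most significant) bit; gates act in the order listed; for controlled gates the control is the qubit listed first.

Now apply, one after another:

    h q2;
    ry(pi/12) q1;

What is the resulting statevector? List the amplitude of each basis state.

The resulting statevector has amplitude sqrt(4 - 2*sqrt(2))/8 + sqrt(6*sqrt(2) + 12)/8 on |000>, sqrt(4 - 2*sqrt(2))/8 + sqrt(6*sqrt(2) + 12)/8 on |001>, -sqrt(12 - 6*sqrt(2))/8 + sqrt(2*sqrt(2) + 4)/8 on |010>, -sqrt(12 - 6*sqrt(2))/8 + sqrt(2*sqrt(2) + 4)/8 on |011>, 0 on |100>, 0 on |101>, 0 on |110>, 0 on |111>.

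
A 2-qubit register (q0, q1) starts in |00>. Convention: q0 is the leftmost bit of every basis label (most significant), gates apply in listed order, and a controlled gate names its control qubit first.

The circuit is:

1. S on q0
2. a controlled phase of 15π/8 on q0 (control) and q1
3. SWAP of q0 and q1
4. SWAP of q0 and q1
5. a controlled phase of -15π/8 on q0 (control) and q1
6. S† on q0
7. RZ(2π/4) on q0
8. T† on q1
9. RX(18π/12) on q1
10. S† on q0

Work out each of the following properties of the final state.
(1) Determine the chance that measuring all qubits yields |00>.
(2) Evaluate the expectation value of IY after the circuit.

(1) A full measurement returns |00> with probability 1/2.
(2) In the final state, IY has expectation 1.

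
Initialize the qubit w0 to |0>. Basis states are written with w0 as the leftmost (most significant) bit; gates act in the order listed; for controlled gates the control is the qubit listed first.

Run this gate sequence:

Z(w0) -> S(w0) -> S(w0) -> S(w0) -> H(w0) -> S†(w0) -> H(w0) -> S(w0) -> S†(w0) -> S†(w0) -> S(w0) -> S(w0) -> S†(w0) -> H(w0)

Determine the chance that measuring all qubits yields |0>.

A full measurement returns |0> with probability 1/2. Key observation: gates 8-13 undo each other exactly, leaving only the rest of the circuit to track.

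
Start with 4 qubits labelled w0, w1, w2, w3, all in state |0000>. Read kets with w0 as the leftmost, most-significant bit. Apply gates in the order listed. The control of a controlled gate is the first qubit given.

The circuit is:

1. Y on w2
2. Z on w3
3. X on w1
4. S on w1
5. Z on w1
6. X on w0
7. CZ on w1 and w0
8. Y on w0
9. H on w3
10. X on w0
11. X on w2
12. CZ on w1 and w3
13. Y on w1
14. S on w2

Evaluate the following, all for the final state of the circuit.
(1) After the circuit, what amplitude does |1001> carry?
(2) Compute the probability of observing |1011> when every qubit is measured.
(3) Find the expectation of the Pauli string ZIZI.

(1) The final state's coefficient on |1001> equals -sqrt(2)/2.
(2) A full measurement returns |1011> with probability 0.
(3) The observable ZIZI averages to -1.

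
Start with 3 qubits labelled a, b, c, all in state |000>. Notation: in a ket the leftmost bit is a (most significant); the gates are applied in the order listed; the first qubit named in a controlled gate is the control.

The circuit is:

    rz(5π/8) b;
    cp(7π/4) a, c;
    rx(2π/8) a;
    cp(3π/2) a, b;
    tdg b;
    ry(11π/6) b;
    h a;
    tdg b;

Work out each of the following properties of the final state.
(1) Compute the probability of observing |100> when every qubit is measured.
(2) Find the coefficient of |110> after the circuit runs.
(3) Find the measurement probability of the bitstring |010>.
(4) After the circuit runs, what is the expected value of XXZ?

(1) Outcome |100> occurs with probability sqrt(3)/8 + 1/4.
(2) The amplitude on |110> is sqrt(3)*sqrt(sqrt(2)/4 + 1/2)*exp(-9*I*pi/16)/4 + sqrt(3)*I*sqrt(1/2 - sqrt(2)/4)*exp(-9*I*pi/16)/4 - I*sqrt(1/2 - sqrt(2)/4)*exp(-9*I*pi/16)/4 - sqrt(sqrt(2)/4 + 1/2)*exp(-9*I*pi/16)/4.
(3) A full measurement returns |010> with probability 1/4 - sqrt(3)/8.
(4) In the final state, XXZ has expectation -1/4.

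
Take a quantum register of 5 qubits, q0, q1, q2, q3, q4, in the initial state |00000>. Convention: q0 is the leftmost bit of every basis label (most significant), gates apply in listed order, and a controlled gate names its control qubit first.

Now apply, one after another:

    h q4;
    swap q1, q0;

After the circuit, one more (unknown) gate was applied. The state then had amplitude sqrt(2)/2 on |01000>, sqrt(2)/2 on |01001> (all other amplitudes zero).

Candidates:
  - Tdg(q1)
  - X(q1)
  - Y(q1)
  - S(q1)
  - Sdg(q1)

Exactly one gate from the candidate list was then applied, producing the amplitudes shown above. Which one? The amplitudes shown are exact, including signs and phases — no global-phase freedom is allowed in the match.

It was X(q1) that produced the state shown.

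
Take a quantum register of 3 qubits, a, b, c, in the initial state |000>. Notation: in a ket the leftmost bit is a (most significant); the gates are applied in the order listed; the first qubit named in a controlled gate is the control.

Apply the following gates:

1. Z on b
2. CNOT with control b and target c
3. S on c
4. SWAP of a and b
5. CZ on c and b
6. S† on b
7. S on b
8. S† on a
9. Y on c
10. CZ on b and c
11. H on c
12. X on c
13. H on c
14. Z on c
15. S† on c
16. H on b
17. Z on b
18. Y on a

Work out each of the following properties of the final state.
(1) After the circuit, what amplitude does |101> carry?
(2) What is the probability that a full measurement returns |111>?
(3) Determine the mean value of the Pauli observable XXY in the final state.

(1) The final state's coefficient on |101> equals sqrt(2)*I/2.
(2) The probability of measuring |111> is 1/2.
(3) The observable XXY averages to 0.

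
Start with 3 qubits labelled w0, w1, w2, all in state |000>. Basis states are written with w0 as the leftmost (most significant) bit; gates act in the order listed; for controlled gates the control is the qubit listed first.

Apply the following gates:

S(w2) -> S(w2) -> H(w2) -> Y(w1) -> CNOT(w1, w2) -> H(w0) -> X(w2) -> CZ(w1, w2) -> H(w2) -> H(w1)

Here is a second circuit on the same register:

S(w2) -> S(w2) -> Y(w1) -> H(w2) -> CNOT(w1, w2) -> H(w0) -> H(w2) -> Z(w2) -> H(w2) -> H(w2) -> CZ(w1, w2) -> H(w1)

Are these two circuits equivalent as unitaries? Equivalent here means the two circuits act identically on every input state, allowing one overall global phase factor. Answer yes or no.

No — the two circuits implement different unitaries, even allowing a global phase.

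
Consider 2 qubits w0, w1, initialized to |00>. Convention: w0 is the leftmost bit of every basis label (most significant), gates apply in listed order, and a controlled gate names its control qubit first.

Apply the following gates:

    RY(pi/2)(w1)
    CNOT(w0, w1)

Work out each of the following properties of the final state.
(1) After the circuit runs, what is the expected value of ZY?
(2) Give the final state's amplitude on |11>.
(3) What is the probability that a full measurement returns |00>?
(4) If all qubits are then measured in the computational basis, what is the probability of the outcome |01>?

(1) In the final state, ZY has expectation 0.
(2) The amplitude on |11> is 0.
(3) A full measurement returns |00> with probability 1/2.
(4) Outcome |01> occurs with probability 1/2.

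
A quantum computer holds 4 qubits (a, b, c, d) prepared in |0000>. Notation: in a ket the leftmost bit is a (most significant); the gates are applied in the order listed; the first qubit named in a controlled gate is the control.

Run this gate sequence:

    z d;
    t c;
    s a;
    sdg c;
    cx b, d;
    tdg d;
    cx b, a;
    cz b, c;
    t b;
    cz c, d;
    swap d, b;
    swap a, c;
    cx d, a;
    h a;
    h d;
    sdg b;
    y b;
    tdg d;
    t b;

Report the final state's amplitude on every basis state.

The final amplitudes are exp(3*I*pi/4)/2 on |0100>, I/2 on |0101>, exp(3*I*pi/4)/2 on |1100>, I/2 on |1101>, and 0 on every other basis state.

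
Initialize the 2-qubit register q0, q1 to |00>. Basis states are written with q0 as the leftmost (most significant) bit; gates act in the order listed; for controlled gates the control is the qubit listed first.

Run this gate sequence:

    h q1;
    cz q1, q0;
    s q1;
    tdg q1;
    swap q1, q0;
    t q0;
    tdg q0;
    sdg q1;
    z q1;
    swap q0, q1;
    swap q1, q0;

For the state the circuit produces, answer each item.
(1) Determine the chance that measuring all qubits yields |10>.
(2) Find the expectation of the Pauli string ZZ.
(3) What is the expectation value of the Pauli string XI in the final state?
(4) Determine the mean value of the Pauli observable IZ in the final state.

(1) A full measurement returns |10> with probability 1/2.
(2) The expectation value of ZZ is 0.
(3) The expectation value of XI is sqrt(2)/2.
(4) The observable IZ averages to 1.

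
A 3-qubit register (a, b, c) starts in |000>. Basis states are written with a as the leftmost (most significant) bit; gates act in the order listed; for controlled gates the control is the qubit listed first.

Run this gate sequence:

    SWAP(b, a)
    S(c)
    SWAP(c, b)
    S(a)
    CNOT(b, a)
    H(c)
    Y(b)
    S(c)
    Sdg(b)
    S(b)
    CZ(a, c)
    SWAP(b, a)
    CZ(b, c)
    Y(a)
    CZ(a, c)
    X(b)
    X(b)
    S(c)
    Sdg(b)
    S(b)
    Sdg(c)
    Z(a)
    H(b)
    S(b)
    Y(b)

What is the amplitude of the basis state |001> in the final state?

The amplitude on |001> is I/2. Key observation: steps 18-21 multiply out to the identity, so the circuit reduces to the remaining gates.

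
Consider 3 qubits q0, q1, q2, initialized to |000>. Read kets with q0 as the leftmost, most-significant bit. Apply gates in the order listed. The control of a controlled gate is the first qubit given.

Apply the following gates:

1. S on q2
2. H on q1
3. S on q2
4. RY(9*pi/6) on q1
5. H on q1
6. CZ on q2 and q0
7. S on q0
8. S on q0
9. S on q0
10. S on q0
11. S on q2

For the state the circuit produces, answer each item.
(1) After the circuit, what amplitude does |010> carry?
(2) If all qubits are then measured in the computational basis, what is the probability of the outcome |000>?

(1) |010> carries amplitude -sqrt(2)/2 in the final state. Key observation: the block from step 7 through step 10 cancels to the identity and can be dropped.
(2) Outcome |000> occurs with probability 1/2.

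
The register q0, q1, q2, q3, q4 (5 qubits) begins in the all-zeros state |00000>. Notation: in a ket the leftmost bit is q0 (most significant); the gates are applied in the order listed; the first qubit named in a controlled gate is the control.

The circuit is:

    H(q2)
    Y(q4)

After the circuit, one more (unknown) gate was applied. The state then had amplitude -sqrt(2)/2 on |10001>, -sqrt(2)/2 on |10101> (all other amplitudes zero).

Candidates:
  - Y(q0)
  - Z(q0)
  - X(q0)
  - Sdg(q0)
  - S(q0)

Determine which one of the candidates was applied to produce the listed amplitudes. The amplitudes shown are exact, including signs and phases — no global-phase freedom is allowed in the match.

It was Y(q0) that produced the state shown.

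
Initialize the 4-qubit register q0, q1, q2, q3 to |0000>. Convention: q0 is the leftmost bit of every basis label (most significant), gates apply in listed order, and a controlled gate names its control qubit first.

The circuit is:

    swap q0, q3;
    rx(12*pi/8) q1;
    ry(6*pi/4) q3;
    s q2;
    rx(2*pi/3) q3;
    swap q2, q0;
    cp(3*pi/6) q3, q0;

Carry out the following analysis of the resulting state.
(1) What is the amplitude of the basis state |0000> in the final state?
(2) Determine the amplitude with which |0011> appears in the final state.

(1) The amplitude on |0000> is 1/4 + sqrt(3)*I/4.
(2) |0011> carries amplitude 0 in the final state.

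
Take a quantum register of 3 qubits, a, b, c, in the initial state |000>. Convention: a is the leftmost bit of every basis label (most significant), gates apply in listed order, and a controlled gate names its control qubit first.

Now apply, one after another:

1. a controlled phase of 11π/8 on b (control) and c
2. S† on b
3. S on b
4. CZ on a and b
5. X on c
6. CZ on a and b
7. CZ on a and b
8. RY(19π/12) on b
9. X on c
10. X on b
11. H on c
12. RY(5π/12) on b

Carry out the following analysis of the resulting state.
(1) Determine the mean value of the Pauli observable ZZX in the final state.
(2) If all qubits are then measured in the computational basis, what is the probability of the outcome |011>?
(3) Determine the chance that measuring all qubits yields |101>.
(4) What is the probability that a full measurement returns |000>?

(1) The expectation value of ZZX is sqrt(3)/2. Key observation: steps 6-7 multiply out to the identity, so the circuit reduces to the remaining gates.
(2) A full measurement returns |011> with probability 1/4 - sqrt(3)/8.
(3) Outcome |101> occurs with probability 0.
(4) Outcome |000> occurs with probability sqrt(3)/8 + 1/4.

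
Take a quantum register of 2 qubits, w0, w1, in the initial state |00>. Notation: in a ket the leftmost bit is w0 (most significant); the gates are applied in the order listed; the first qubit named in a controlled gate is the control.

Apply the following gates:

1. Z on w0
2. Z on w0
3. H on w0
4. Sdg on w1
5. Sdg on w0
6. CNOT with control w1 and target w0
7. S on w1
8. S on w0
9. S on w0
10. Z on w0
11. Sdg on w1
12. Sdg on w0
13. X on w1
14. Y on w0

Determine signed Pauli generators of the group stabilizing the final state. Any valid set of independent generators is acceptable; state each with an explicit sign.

One valid set of independent stabilizer generators is +XI, -IZ (any independent generating set of the same group is equally correct).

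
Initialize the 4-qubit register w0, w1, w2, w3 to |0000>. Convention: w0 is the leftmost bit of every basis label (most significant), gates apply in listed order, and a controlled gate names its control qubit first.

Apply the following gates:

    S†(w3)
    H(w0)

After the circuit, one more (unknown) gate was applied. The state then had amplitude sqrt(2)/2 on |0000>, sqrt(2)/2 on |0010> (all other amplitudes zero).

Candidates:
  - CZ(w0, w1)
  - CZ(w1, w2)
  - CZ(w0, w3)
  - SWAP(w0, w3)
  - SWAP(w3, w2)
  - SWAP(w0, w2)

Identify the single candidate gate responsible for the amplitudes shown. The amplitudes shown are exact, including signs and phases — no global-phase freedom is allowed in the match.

It was SWAP(w0, w2) that produced the state shown.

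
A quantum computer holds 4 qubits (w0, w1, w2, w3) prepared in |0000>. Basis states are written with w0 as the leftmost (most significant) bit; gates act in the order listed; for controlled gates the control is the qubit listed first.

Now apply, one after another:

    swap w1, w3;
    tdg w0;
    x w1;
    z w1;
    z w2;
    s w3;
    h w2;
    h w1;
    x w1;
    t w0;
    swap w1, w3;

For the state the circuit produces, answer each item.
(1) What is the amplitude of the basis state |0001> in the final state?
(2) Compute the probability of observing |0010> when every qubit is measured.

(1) The final state's coefficient on |0001> equals -1/2.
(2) The probability of measuring |0010> is 1/4.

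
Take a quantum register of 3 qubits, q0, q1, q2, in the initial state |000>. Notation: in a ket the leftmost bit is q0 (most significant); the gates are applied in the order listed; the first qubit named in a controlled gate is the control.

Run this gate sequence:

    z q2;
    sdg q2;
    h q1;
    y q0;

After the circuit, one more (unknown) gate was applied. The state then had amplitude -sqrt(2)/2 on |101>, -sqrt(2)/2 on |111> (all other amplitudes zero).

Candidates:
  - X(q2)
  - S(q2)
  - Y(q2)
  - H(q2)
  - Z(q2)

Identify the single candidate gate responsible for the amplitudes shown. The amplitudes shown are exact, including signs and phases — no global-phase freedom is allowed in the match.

The unique candidate consistent with the amplitudes is Y(q2).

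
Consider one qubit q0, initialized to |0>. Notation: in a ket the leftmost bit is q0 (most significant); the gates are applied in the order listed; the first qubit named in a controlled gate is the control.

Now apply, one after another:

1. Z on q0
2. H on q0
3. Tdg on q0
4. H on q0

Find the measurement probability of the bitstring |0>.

A full measurement returns |0> with probability sqrt(2)/4 + 1/2.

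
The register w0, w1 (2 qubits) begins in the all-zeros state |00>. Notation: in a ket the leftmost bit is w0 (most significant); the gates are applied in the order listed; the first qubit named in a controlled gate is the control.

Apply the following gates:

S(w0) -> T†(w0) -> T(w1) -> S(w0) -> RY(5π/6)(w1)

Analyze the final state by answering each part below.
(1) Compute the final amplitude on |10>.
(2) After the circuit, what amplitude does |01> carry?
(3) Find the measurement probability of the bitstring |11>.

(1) |10> carries amplitude 0 in the final state.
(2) The final state's coefficient on |01> equals sqrt(2)/4 + sqrt(6)/4.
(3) A full measurement returns |11> with probability 0.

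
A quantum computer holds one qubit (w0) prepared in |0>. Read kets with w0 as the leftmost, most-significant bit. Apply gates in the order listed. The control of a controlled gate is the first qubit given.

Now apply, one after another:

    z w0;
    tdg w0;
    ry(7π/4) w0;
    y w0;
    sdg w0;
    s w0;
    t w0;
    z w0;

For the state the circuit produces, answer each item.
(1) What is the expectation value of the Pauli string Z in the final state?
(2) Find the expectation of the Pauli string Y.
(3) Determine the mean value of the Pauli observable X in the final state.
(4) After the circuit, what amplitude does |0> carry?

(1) The expectation value of Z is -sqrt(2)/2.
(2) The observable Y averages to -1/2.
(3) In the final state, X has expectation -1/2.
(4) The final state's coefficient on |0> equals -I*sqrt(2 - sqrt(2))/2.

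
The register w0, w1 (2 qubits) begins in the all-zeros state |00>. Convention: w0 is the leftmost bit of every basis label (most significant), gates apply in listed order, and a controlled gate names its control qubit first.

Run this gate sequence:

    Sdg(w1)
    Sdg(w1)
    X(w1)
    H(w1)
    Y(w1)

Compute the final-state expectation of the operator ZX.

In the final state, ZX has expectation 1.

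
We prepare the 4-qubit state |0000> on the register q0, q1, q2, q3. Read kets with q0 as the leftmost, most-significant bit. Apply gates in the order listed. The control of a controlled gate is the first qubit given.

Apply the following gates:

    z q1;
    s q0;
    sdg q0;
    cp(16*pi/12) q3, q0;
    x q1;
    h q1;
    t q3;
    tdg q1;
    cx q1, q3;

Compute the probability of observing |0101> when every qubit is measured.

A full measurement returns |0101> with probability 1/2.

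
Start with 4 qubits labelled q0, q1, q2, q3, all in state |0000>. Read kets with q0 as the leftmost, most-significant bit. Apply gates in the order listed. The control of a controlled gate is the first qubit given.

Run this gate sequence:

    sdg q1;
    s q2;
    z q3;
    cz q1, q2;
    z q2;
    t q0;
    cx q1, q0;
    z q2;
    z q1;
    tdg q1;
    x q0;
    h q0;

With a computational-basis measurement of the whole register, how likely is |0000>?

A full measurement returns |0000> with probability 1/2.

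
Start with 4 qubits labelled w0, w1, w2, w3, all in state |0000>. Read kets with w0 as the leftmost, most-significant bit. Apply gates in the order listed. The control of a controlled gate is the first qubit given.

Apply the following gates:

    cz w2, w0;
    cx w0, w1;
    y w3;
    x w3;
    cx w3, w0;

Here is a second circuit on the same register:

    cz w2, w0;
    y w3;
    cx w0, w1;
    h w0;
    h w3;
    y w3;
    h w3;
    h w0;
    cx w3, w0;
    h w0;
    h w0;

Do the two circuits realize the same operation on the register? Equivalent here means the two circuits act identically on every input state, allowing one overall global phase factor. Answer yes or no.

No, they are not equivalent — no single phase factor reconciles the two unitaries.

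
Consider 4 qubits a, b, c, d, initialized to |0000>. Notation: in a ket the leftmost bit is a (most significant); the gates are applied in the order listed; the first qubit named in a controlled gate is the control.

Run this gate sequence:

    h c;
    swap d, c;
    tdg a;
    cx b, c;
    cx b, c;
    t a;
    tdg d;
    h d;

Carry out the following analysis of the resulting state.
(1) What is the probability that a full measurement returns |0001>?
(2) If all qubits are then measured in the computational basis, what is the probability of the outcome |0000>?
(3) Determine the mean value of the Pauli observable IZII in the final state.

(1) The probability of measuring |0001> is 1/2 - sqrt(2)/4. Key observation: steps 3-6 multiply out to the identity, so the circuit reduces to the remaining gates.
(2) The probability of measuring |0000> is sqrt(2)/4 + 1/2.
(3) In the final state, IZII has expectation 1.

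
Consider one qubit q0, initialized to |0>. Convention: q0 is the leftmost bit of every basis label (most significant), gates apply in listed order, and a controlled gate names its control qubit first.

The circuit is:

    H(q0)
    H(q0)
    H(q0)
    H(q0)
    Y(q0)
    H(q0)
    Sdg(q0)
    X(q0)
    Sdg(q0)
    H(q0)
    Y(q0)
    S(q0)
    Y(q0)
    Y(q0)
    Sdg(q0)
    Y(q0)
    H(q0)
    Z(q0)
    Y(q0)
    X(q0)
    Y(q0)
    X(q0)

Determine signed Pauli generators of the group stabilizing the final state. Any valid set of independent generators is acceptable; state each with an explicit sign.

The stabilizer group can be generated by +X, among other valid generating sets.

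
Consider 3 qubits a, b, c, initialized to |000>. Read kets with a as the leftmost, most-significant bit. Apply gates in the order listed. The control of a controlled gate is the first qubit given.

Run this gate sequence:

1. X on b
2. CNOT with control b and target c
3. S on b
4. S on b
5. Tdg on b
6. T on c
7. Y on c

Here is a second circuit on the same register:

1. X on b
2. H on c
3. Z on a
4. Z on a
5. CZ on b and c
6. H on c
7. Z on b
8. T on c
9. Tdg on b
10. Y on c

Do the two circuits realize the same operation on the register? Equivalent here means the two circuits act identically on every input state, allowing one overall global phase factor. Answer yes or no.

Yes — the two circuits implement the same unitary up to a global phase.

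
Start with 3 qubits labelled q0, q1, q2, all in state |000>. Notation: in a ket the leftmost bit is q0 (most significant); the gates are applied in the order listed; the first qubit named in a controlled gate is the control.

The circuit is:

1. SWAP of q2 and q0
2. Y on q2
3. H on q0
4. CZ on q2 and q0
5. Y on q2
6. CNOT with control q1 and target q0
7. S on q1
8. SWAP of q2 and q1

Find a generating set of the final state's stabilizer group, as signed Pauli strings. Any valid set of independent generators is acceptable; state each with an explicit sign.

One valid set of independent stabilizer generators is -XII, +IZI, +IIZ (any independent generating set of the same group is equally correct).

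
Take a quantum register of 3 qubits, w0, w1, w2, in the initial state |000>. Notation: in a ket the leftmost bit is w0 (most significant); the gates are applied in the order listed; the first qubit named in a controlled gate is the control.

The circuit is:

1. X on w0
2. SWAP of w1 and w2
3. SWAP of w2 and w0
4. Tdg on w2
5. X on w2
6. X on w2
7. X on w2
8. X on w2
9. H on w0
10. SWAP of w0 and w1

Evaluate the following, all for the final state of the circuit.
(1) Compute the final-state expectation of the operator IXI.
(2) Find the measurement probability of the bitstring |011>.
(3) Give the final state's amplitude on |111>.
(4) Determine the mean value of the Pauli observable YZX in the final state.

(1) In the final state, IXI has expectation 1. Key observation: gates 5-8 undo each other exactly, leaving only the rest of the circuit to track.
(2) The probability of measuring |011> is 1/2.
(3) The amplitude on |111> is 0.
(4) The expectation value of YZX is 0.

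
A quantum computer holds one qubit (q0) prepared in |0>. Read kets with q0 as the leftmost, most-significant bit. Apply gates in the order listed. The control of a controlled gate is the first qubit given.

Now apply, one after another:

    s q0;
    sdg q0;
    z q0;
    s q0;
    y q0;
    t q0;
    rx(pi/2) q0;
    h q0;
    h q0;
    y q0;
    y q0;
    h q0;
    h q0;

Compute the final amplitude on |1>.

The final state's coefficient on |1> equals sqrt(2)*exp(3*I*pi/4)/2. Key observation: the block from step 8 through step 9 cancels to the identity and can be dropped.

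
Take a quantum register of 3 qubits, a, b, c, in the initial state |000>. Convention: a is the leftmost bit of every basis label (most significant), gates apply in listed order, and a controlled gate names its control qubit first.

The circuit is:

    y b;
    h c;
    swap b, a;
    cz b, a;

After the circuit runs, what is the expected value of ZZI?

In the final state, ZZI has expectation -1.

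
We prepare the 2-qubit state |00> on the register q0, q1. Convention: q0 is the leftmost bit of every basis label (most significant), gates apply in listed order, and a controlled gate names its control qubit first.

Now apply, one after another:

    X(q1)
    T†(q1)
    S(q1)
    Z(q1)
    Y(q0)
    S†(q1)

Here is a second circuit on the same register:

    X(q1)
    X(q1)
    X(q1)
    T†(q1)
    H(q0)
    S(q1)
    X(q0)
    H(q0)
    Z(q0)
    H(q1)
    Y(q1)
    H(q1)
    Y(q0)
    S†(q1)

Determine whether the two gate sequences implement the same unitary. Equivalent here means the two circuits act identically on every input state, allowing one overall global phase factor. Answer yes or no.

No, they are not equivalent — no single phase factor reconciles the two unitaries.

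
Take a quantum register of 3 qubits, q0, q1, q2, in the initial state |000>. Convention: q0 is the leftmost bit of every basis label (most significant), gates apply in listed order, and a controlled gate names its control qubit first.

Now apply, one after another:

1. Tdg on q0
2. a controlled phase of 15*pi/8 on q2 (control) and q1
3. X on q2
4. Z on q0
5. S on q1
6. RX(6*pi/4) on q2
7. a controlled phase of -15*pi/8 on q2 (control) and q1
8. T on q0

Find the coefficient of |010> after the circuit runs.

|010> carries amplitude 0 in the final state.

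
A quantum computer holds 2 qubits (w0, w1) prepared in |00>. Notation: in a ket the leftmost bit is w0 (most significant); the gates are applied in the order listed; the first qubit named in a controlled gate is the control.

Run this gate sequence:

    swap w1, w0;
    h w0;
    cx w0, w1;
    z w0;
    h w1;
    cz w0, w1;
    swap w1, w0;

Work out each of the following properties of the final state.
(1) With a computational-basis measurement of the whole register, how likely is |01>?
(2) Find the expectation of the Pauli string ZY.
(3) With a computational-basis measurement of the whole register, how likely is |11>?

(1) A full measurement returns |01> with probability 1/4.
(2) In the final state, ZY has expectation 0.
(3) A full measurement returns |11> with probability 1/4.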